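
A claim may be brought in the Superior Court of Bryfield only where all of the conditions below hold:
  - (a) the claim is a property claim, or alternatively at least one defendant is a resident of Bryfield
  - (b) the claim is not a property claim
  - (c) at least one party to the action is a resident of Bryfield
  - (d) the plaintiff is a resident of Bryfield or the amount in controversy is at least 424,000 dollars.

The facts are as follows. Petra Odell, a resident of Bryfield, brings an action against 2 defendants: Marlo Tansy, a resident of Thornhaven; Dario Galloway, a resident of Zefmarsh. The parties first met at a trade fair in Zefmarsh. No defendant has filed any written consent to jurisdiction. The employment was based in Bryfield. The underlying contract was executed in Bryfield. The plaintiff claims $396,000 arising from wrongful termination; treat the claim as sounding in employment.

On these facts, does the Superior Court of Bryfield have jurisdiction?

The Superior Court of Bryfield:
  (a) The claim is an employment claim, not a property claim; no defendant resides in Bryfield (they reside in Thornhaven, Zefmarsh) — every alternative fails. Condition not met.
  (b) The claim is an employment claim, not a property claim. Satisfied.
  (c) Petra Odell resides in Bryfield. Satisfied.
  (d) The plaintiff resides in Bryfield, so this disjunct is met. Met.
  → The court lacks jurisdiction.

No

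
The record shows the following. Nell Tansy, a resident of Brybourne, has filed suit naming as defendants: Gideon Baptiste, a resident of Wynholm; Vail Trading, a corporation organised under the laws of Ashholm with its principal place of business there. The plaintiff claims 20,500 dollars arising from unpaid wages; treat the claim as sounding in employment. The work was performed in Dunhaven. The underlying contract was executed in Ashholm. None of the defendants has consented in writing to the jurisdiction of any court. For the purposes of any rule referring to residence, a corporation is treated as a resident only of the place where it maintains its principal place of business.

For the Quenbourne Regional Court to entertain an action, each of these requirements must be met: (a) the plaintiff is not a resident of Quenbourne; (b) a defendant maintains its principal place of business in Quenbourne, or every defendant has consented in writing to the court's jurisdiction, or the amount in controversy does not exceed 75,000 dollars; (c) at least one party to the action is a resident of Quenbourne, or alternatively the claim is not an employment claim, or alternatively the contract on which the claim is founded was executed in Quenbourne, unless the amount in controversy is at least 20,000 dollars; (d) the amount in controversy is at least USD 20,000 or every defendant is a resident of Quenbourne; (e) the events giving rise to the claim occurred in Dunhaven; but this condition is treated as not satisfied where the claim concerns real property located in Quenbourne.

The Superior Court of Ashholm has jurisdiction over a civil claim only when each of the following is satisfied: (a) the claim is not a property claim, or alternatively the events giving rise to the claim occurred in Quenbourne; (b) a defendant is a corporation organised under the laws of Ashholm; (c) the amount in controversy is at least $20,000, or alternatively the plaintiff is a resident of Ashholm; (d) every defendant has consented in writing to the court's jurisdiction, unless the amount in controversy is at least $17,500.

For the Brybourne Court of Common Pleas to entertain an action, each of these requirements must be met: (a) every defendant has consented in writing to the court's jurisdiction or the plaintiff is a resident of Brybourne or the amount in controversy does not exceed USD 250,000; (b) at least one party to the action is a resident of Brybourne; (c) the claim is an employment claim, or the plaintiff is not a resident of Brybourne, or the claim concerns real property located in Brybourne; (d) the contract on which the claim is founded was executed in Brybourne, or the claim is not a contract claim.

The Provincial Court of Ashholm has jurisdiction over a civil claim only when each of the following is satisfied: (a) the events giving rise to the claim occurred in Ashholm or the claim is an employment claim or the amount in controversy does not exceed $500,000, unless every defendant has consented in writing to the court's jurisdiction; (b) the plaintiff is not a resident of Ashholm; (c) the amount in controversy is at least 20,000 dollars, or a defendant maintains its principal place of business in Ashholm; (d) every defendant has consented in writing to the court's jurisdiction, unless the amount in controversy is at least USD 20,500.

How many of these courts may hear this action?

4

The Quenbourne Regional Court:
  (a) The plaintiff resides in Brybourne, which is not Quenbourne. Condition met.
  (b) The amount in controversy is 20,500 dollars, within the USD 75,000 ceiling, which satisfies one of the alternatives. Condition met.
  (c) No party resides in Quenbourne; the claim is an employment claim; the contract was executed in Ashholm, not Quenbourne — no alternative holds. The proviso rescues it, though: the amount in controversy is $20,500, which meets the USD 20,000 floor. Satisfied.
  (d) The amount in controversy is USD 20,500, which meets the USD 20,000 floor, so this disjunct is met. Condition met.
  (e) The operative events occurred in Dunhaven. And the carve-out is inapplicable — the claim does not concern real property. Condition met.
  → The court has jurisdiction.
The Superior Court of Ashholm:
  (a) The claim is an employment claim, not a property claim, so this disjunct is met. Met.
  (b) Vail Trading is organised under the laws of Ashholm. Condition met.
  (c) The amount in controversy is USD 20,500, which meets the USD 20,000 floor — that alternative is enough. Satisfied.
  (d) No such written consent has been filed. The proviso rescues it, though: the amount in controversy is USD 20,500, which meets the 17,500 dollars floor. Met.
  → Jurisdiction lies.
The Brybourne Court of Common Pleas:
  (a) The plaintiff resides in Brybourne, so this disjunct is met. Satisfied.
  (b) Nell Tansy resides in Brybourne. Satisfied.
  (c) The claim is an employment claim, which satisfies one of the alternatives. Condition met.
  (d) The claim is an employment claim, not a contract claim, which satisfies one of the alternatives. Satisfied.
  → Every requirement is satisfied — jurisdiction.
The Provincial Court of Ashholm:
  (a) The claim is an employment claim, so one alternative holds. Met.
  (b) The plaintiff resides in Brybourne, which is not Ashholm. Met.
  (c) The amount in controversy is 20,500 dollars, which meets the USD 20,000 floor, so one alternative holds. Condition met.
  (d) No such written consent has been filed. However, the amount in controversy is 20,500 dollars, which meets the USD 20,500 floor, so the 'unless' proviso supplies this condition. Satisfied.
  → Jurisdiction lies.
Courts with jurisdiction: the Quenbourne Regional Court, the Superior Court of Ashholm, the Brybourne Court of Common Pleas, the Provincial Court of Ashholm — 4 in total.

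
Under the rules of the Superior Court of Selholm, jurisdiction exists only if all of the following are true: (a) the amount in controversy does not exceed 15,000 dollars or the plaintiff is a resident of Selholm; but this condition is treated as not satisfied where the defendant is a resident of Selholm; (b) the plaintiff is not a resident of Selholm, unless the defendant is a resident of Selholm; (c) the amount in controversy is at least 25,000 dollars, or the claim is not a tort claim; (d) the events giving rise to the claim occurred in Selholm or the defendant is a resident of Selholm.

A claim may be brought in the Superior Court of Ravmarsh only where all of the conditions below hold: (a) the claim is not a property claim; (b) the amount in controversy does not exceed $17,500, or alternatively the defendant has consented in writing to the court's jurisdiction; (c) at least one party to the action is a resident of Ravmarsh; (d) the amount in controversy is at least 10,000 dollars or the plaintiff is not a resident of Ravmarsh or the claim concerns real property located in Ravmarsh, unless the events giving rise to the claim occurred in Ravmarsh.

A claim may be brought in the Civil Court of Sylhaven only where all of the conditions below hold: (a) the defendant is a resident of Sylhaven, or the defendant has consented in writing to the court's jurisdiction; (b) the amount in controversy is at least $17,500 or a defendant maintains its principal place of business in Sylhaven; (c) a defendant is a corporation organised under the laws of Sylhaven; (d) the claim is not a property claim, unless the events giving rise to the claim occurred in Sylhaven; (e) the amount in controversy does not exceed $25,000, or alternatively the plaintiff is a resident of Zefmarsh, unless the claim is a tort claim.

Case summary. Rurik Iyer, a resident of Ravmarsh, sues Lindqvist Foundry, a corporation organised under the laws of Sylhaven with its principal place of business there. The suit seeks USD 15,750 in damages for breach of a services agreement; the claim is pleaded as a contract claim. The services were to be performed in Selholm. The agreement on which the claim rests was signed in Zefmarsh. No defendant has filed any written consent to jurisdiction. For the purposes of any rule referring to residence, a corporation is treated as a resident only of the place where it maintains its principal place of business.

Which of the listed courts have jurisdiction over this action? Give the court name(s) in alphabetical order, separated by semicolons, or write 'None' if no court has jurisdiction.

the Civil Court of Sylhaven; the Superior Court of Ravmarsh

The Superior Court of Selholm:
  (a) The amount in controversy is $15,750, above the USD 15,000 ceiling; the plaintiff resides in Ravmarsh, not Selholm — none of the alternatives is met. Condition not met.
  (b) The plaintiff resides in Ravmarsh, which is not Selholm. Condition met.
  (c) The claim is a contract claim, not a tort claim, so this disjunct is met. Met.
  (d) The operative events occurred in Selholm, so this disjunct is met. Condition met.
  → No jurisdiction.
The Superior Court of Ravmarsh:
  (a) The claim is a contract claim, not a property claim. Met.
  (b) The amount in controversy is $15,750, within the USD 17,500 ceiling, which satisfies one of the alternatives. Met.
  (c) Rurik Iyer resides in Ravmarsh. Satisfied.
  (d) The amount in controversy is $15,750, which meets the USD 10,000 floor, so one alternative holds. Condition met.
  → Every requirement is satisfied — jurisdiction.
The Civil Court of Sylhaven:
  (a) The defendant resides in Sylhaven — that alternative is enough. Met.
  (b) Lindqvist Foundry has its principal place of business in Sylhaven, so one alternative holds. Condition met.
  (c) Lindqvist Foundry is organised under the laws of Sylhaven. Condition met.
  (d) The claim is a contract claim, not a property claim. Condition met.
  (e) The amount in controversy is $15,750, within the 25,000 dollars ceiling, so one alternative holds. Met.
  → Jurisdiction lies.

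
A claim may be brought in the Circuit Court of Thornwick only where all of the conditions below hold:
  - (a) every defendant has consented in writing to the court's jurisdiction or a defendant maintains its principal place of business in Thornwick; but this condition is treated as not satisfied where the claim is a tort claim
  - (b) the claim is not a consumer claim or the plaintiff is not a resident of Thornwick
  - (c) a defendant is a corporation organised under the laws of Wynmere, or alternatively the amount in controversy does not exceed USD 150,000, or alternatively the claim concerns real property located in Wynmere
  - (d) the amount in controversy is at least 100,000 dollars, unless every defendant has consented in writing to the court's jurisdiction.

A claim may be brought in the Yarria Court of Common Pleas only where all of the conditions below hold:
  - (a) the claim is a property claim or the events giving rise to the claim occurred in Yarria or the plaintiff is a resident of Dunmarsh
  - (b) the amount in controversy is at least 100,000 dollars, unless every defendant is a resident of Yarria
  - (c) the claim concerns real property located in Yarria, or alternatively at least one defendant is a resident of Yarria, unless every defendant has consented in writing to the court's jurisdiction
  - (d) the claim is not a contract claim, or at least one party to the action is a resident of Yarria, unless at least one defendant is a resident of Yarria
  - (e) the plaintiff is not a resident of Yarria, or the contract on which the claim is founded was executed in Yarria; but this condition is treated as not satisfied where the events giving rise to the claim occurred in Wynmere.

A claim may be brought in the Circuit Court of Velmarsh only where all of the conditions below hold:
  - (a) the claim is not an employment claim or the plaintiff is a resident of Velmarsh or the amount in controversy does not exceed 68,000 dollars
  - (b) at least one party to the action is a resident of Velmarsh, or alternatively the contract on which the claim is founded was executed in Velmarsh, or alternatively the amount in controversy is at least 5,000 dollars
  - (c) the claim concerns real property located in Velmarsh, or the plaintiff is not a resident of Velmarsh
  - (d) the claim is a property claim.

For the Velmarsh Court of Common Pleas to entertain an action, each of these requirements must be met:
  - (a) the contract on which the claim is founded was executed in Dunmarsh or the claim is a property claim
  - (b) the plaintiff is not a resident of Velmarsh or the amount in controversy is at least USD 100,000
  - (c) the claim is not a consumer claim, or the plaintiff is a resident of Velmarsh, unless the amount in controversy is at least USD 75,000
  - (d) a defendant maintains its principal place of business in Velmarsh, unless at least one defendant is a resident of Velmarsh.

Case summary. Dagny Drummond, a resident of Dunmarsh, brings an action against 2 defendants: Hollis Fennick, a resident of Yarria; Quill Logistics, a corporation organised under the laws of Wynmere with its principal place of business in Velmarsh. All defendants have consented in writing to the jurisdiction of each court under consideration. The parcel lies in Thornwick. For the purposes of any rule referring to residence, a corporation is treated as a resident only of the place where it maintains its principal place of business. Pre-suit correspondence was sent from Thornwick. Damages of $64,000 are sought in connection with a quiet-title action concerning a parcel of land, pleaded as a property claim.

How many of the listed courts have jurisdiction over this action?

3

The Circuit Court of Thornwick:
  (a) Every defendant has filed written consent, so one alternative holds. And the carve-out is inapplicable — the claim is a property claim, not a tort claim. Met.
  (b) The claim is a property claim, not a consumer claim — that alternative is enough. Met.
  (c) Quill Logistics is organised under the laws of Wynmere, so this disjunct is met. Met.
  (d) The amount in controversy is $64,000, below the USD 100,000 floor. The proviso rescues it, though: every defendant has filed written consent. Satisfied.
  → All conditions met; jurisdiction exists.
The Yarria Court of Common Pleas:
  (a) The claim is a property claim, so one alternative holds. Condition met.
  (b) The amount in controversy is $64,000, below the 100,000 dollars floor. Nor does the 'unless' clause help: the defendants reside as follows — Hollis Fennick in Yarria, Quill Logistics in Velmarsh — not all in Yarria. Fails.
  (c) Hollis Fennick resides in Yarria, so one alternative holds. Satisfied.
  (d) The claim is a property claim, not a contract claim — that alternative is enough. Met.
  (e) The plaintiff resides in Dunmarsh, which is not Yarria, so this disjunct is met. The exception is not triggered, since the operative events occurred in Thornwick, not Wynmere. Satisfied.
  → The court lacks jurisdiction.
The Circuit Court of Velmarsh:
  (a) The claim is a property claim, not an employment claim, so one alternative holds. Satisfied.
  (b) Quill Logistics resides in Velmarsh — that alternative is enough. Satisfied.
  (c) The plaintiff resides in Dunmarsh, which is not Velmarsh, which satisfies one of the alternatives. Condition met.
  (d) The claim is a property claim. Met.
  → All conditions met; jurisdiction exists.
The Velmarsh Court of Common Pleas:
  (a) The claim is a property claim, so one alternative holds. Condition met.
  (b) The plaintiff resides in Dunmarsh, which is not Velmarsh, which satisfies one of the alternatives. Condition met.
  (c) The claim is a property claim, not a consumer claim, so this disjunct is met. Condition met.
  (d) Quill Logistics has its principal place of business in Velmarsh. Satisfied.
  → Jurisdiction lies.
Courts with jurisdiction: the Circuit Court of Thornwick, the Circuit Court of Velmarsh, the Velmarsh Court of Common Pleas — 3 in total.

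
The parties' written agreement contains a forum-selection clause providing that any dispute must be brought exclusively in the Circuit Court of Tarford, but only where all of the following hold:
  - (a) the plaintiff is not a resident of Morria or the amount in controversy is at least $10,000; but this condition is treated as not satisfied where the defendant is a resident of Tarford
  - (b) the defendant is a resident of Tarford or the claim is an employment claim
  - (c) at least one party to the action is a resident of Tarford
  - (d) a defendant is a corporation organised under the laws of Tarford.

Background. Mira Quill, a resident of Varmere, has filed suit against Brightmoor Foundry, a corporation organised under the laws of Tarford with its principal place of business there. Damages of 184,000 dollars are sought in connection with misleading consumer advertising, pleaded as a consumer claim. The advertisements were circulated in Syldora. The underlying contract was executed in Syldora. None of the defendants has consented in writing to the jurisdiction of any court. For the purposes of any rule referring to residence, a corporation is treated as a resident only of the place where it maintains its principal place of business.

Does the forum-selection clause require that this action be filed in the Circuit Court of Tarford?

The Circuit Court of Tarford:
  (a) The plaintiff resides in Varmere, which is not Morria — that alternative is enough. But the defendant resides in Tarford, triggering the carve-out and defeating this condition. Not satisfied.
  (b) The defendant resides in Tarford, so one alternative holds. Satisfied.
  (c) Brightmoor Foundry resides in Tarford. Condition met.
  (d) Brightmoor Foundry is organised under the laws of Tarford. Satisfied.
  → Forum clause is not triggered.

No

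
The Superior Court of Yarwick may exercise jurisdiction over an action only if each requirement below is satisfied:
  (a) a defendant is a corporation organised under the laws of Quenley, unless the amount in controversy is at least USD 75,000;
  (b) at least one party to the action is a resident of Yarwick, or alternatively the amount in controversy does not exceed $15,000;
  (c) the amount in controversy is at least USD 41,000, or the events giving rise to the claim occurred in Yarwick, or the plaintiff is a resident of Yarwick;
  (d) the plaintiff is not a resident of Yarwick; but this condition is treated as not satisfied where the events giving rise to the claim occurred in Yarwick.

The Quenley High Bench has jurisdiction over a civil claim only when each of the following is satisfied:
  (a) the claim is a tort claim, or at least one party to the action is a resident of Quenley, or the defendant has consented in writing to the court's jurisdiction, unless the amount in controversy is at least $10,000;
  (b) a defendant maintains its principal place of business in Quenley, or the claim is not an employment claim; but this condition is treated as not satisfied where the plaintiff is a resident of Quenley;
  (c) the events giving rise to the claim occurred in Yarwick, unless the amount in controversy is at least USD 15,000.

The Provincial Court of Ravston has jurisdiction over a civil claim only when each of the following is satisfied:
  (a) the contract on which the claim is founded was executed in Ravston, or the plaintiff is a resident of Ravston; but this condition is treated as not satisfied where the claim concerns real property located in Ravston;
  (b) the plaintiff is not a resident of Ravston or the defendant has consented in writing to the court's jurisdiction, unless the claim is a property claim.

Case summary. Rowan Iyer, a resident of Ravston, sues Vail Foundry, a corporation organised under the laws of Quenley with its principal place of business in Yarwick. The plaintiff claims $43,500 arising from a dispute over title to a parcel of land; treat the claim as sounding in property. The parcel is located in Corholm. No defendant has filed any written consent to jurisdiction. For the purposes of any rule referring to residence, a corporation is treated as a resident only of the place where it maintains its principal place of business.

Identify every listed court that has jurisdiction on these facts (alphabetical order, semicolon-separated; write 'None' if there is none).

the Provincial Court of Ravston; the Quenley High Bench; the Superior Court of Yarwick

The Superior Court of Yarwick:
  (a) Vail Foundry is organised under the laws of Quenley. Met.
  (b) Vail Foundry resides in Yarwick — that alternative is enough. Met.
  (c) The amount in controversy is 43,500 dollars, which meets the USD 41,000 floor, so one alternative holds. Met.
  (d) The plaintiff resides in Ravston, which is not Yarwick. The exception is not triggered, since the operative events occurred in Corholm, not Yarwick. Satisfied.
  → Every requirement is satisfied — jurisdiction.
The Quenley High Bench:
  (a) The claim is a property claim, not a tort claim; no party resides in Quenley; no such written consent has been filed — none of the alternatives is met. But the amount in controversy is 43,500 dollars, which meets the 10,000 dollars floor, and the 'unless' clause therefore excuses the requirement. Met.
  (b) The claim is a property claim, not an employment claim, so this disjunct is met. And the carve-out is inapplicable — the plaintiff resides in Ravston, not Quenley. Condition met.
  (c) The operative events occurred in Corholm, not Yarwick. The proviso rescues it, though: the amount in controversy is 43,500 dollars, which meets the USD 15,000 floor. Met.
  → The court has jurisdiction.
The Provincial Court of Ravston:
  (a) The plaintiff resides in Ravston, so one alternative holds. And the carve-out is inapplicable — the property lies in Corholm, not Ravston. Satisfied.
  (b) The plaintiff resides in Ravston; no such written consent has been filed — no alternative holds. But the claim is a property claim, and the 'unless' clause therefore excuses the requirement. Satisfied.
  → Jurisdiction lies.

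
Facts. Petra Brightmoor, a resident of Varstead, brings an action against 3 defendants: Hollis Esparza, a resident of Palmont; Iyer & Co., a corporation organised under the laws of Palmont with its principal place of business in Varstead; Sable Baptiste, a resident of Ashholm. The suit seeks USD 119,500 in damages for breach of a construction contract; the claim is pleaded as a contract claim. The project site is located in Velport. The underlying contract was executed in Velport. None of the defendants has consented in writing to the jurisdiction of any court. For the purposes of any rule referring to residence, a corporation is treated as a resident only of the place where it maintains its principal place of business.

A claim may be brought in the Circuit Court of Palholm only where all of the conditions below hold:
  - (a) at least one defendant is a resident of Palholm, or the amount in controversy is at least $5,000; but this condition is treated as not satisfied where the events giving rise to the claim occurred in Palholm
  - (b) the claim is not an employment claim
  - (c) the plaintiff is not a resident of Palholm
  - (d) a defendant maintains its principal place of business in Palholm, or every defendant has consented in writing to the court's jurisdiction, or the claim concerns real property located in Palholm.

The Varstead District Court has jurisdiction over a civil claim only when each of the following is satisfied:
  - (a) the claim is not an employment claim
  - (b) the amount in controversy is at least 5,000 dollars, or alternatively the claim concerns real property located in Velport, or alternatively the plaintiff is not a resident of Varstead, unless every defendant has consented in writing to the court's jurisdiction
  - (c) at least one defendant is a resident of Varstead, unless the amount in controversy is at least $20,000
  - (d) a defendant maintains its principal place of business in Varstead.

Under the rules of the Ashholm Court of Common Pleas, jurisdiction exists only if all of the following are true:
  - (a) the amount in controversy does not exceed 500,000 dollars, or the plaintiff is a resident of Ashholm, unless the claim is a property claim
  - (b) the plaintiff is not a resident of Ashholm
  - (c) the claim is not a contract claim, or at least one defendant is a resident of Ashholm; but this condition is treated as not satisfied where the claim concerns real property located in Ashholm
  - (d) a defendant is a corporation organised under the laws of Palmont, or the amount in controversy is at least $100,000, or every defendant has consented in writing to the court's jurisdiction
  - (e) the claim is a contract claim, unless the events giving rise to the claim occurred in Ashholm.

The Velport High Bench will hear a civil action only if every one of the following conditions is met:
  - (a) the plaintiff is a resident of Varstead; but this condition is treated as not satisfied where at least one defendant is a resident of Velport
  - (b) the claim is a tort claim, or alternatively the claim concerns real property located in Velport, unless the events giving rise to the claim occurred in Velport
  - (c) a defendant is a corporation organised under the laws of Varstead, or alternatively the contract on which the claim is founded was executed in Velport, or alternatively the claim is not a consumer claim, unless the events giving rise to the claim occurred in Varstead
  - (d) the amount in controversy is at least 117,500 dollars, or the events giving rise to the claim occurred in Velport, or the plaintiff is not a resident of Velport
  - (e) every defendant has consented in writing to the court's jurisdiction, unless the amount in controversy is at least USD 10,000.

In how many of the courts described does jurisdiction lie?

3

The Circuit Court of Palholm:
  (a) The amount in controversy is 119,500 dollars, which meets the USD 5,000 floor, so this disjunct is met. The exception is not triggered, since the operative events occurred in Velport, not Palholm. Condition met.
  (b) The claim is a contract claim, not an employment claim. Condition met.
  (c) The plaintiff resides in Varstead, which is not Palholm. Satisfied.
  (d) The corporate defendant(s) have their principal place of business in Varstead, not Palholm; no such written consent has been filed; the claim does not concern real property — no alternative holds. Not met.
  → No jurisdiction.
The Varstead District Court:
  (a) The claim is a contract claim, not an employment claim. Condition met.
  (b) The amount in controversy is 119,500 dollars, which meets the $5,000 floor — that alternative is enough. Satisfied.
  (c) Iyer & Co. resides in Varstead. Condition met.
  (d) Iyer & Co. has its principal place of business in Varstead. Met.
  → Jurisdiction lies.
The Ashholm Court of Common Pleas:
  (a) The amount in controversy is USD 119,500, within the 500,000 dollars ceiling — that alternative is enough. Met.
  (b) The plaintiff resides in Varstead, which is not Ashholm. Met.
  (c) Sable Baptiste resides in Ashholm, which satisfies one of the alternatives. The carve-out does not apply: the claim does not concern real property. Satisfied.
  (d) Iyer & Co. is organised under the laws of Palmont, so one alternative holds. Condition met.
  (e) The claim is a contract claim. Condition met.
  → All conditions met; jurisdiction exists.
The Velport High Bench:
  (a) The plaintiff resides in Varstead. The carve-out does not apply: no defendant resides in Velport (they reside in Palmont, Varstead, Ashholm). Satisfied.
  (b) The claim is a contract claim, not a tort claim; the claim does not concern real property — none of the alternatives is met. But the operative events occurred in Velport, and the 'unless' clause therefore excuses the requirement. Satisfied.
  (c) The contract was executed in Velport, which satisfies one of the alternatives. Met.
  (d) The amount in controversy is 119,500 dollars, which meets the 117,500 dollars floor — that alternative is enough. Satisfied.
  (e) No such written consent has been filed. But the amount in controversy is USD 119,500, which meets the 10,000 dollars floor, and the 'unless' clause therefore excuses the requirement. Condition met.
  → The court has jurisdiction.
Courts with jurisdiction: the Varstead District Court, the Ashholm Court of Common Pleas, the Velport High Bench — 3 in total.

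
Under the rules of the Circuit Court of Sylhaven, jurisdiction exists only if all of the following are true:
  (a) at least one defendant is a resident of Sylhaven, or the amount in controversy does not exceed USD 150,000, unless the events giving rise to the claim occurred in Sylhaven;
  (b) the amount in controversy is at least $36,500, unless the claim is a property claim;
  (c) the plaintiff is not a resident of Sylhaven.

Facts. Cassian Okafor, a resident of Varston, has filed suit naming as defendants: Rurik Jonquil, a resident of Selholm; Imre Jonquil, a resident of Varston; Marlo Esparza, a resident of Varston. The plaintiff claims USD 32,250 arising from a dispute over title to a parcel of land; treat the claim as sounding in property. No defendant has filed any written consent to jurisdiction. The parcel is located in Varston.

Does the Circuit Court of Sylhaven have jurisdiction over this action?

The Circuit Court of Sylhaven:
  (a) The amount in controversy is USD 32,250, within the $150,000 ceiling — that alternative is enough. Condition met.
  (b) The amount in controversy is 32,250 dollars, below the 36,500 dollars floor. However, the claim is a property claim, so the 'unless' proviso supplies this condition. Condition met.
  (c) The plaintiff resides in Varston, which is not Sylhaven. Met.
  → All conditions met; jurisdiction exists.

Yes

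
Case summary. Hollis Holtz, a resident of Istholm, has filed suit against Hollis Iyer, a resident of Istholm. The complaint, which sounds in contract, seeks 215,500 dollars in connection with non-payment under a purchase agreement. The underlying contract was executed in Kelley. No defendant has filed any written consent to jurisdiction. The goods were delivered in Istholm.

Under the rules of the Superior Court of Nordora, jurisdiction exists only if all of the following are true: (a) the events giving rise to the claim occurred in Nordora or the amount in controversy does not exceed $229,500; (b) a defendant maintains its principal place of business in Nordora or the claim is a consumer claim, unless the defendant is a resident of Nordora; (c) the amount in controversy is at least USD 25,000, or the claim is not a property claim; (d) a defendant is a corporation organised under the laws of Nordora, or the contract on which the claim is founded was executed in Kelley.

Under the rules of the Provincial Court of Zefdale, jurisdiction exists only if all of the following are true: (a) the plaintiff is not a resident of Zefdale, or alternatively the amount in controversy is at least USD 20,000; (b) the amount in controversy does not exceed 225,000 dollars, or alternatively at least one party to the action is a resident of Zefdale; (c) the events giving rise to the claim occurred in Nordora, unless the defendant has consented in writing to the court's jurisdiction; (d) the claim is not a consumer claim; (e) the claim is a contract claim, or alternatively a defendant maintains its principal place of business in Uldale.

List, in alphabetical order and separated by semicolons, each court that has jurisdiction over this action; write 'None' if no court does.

None

The Superior Court of Nordora:
  (a) The amount in controversy is 215,500 dollars, within the USD 229,500 ceiling, so one alternative holds. Met.
  (b) No defendant is a corporation; the claim is a contract claim, not a consumer claim — none of the alternatives is met. And the defendant resides in Istholm, not Nordora, so the proviso does not save it. Condition not met.
  (c) The amount in controversy is 215,500 dollars, which meets the $25,000 floor, so this disjunct is met. Satisfied.
  (d) The contract was executed in Kelley, which satisfies one of the alternatives. Met.
  → The court lacks jurisdiction.
The Provincial Court of Zefdale:
  (a) The plaintiff resides in Istholm, which is not Zefdale, so this disjunct is met. Satisfied.
  (b) The amount in controversy is 215,500 dollars, within the 225,000 dollars ceiling, so this disjunct is met. Met.
  (c) The operative events occurred in Istholm, not Nordora. And no such written consent has been filed, so the proviso does not save it. Not satisfied.
  (d) The claim is a contract claim, not a consumer claim. Met.
  (e) The claim is a contract claim, so this disjunct is met. Condition met.
  → No jurisdiction.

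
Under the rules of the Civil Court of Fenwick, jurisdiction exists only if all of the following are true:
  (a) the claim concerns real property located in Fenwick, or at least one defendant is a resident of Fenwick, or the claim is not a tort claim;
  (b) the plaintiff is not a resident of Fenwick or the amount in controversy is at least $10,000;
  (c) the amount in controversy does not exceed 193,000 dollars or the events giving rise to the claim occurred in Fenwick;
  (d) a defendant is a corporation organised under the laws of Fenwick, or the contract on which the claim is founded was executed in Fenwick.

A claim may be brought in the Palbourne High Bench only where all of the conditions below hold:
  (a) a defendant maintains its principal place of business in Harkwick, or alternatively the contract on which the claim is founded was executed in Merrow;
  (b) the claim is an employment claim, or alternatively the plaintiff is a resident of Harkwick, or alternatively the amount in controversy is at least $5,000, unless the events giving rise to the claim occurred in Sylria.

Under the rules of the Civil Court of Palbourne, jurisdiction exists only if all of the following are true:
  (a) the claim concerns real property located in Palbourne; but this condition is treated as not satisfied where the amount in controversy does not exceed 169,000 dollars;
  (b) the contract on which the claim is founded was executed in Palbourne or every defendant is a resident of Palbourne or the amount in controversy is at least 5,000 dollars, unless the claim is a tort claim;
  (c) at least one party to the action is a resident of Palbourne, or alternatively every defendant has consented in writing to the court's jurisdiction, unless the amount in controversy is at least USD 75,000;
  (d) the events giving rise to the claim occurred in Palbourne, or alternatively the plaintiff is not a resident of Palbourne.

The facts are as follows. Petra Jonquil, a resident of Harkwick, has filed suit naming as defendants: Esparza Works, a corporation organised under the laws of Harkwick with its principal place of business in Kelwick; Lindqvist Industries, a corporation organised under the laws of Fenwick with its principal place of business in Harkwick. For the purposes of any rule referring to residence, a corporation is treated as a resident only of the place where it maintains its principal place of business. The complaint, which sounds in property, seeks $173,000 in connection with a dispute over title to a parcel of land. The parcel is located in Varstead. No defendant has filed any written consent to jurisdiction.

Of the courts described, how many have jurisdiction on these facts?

The Civil Court of Fenwick:
  (a) The claim is a property claim, not a tort claim — that alternative is enough. Satisfied.
  (b) The plaintiff resides in Harkwick, which is not Fenwick, so this disjunct is met. Condition met.
  (c) The amount in controversy is USD 173,000, within the USD 193,000 ceiling, which satisfies one of the alternatives. Met.
  (d) Lindqvist Industries is organised under the laws of Fenwick, so this disjunct is met. Satisfied.
  → All conditions met; jurisdiction exists.
The Palbourne High Bench:
  (a) Lindqvist Industries has its principal place of business in Harkwick, which satisfies one of the alternatives. Condition met.
  (b) The plaintiff resides in Harkwick, which satisfies one of the alternatives. Met.
  → Every requirement is satisfied — jurisdiction.
The Civil Court of Palbourne:
  (a) The property lies in Varstead, not Palbourne. Not satisfied.
  (b) The amount in controversy is $173,000, which meets the $5,000 floor, so one alternative holds. Satisfied.
  (c) No party resides in Palbourne; no such written consent has been filed — every alternative fails. The proviso rescues it, though: the amount in controversy is USD 173,000, which meets the USD 75,000 floor. Met.
  (d) The plaintiff resides in Harkwick, which is not Palbourne — that alternative is enough. Met.
  → The court lacks jurisdiction.
Courts with jurisdiction: the Civil Court of Fenwick, the Palbourne High Bench — 2 in total.

2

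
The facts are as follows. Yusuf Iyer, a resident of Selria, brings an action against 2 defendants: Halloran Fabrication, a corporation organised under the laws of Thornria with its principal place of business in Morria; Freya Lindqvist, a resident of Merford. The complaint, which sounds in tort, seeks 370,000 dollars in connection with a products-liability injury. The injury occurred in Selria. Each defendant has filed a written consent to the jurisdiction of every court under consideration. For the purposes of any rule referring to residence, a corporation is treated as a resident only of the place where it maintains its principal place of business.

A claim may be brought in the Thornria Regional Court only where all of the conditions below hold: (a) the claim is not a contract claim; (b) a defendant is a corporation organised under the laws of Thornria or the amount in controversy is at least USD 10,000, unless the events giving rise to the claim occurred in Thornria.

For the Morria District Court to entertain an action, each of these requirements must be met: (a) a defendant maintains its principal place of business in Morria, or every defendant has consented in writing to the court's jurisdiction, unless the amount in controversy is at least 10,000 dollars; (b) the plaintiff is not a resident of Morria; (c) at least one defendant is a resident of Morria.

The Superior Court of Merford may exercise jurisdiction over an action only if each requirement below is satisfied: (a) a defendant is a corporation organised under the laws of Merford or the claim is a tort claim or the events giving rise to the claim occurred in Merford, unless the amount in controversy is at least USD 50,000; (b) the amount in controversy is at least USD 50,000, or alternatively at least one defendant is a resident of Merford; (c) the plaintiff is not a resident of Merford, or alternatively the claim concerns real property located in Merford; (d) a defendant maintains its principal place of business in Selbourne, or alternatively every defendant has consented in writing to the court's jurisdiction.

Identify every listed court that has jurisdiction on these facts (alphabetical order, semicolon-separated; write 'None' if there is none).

the Morria District Court; the Superior Court of Merford; the Thornria Regional Court

The Thornria Regional Court:
  (a) The claim is a tort claim, not a contract claim. Met.
  (b) Halloran Fabrication is organised under the laws of Thornria, so one alternative holds. Satisfied.
  → Jurisdiction lies.
The Morria District Court:
  (a) Halloran Fabrication has its principal place of business in Morria — that alternative is enough. Met.
  (b) The plaintiff resides in Selria, which is not Morria. Met.
  (c) Halloran Fabrication resides in Morria. Met.
  → The court has jurisdiction.
The Superior Court of Merford:
  (a) The claim is a tort claim, so one alternative holds. Met.
  (b) The amount in controversy is USD 370,000, which meets the $50,000 floor — that alternative is enough. Satisfied.
  (c) The plaintiff resides in Selria, which is not Merford — that alternative is enough. Condition met.
  (d) Every defendant has filed written consent, which satisfies one of the alternatives. Met.
  → The court has jurisdiction.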